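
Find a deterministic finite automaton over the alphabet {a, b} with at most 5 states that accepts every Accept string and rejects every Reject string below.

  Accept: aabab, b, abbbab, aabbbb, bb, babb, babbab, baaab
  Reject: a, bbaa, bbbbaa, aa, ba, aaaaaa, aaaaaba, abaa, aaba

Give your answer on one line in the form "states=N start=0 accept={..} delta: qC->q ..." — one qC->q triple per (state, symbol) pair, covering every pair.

states=2 start=0 accept={1} delta: 0a->0 0b->1 1a->0 1b->1

Fold the examples into a partial DFA from state 0: repeatedly fix the first undefined (state, symbol) met by the shortest-then-alphabetical prefix, trying targets in increasing order and rejecting any under which an Accept and a Reject string meet in one state with the same remainder; add a state when all current targets are rejected. Accepting states are where Accept strings end.
a: 0a undefined. 0a->0: ok.
b: 0b undefined. 0b->0: no, aabab/a meet in 0. Open state 1: 0b->1.
ba: 1a undefined. 1a->0: ok.
bb: 1b undefined. 1b->0: no, aabbbb/a meet in 0. 1b->1: ok.
All examples now run through 2 states with every (state, symbol) defined. Accept strings end in {1}, Reject strings end in {0}; accept={1}.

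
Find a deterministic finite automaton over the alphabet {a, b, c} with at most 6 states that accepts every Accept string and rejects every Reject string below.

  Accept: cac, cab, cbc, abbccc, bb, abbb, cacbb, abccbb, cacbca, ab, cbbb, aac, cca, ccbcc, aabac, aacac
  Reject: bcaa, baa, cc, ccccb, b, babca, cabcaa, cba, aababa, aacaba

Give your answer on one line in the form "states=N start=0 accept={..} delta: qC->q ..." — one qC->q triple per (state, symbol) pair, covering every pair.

states=6 start=0 accept={0,2,4} delta: 0a->1 0b->1 0c->1 1a->2 1b->2 1c->3 2a->3 2b->2 2c->4 3a->0 3b->2 3c->2 4a->5 4b->1 4c->2 5a->1 5b->0 5c->0

Fold the examples into a partial DFA from state 0: repeatedly fix the first undefined (state, symbol) met by the shortest-then-alphabetical prefix, trying targets in increasing order and rejecting any under which an Accept and a Reject string meet in one state with the same remainder; add a state when all current targets are rejected. Accepting states are where Accept strings end.
a: 0a undefined. 0a->0: no, ab/b meet in 0 with "b" left. Open state 1: 0a->1.
b: 0b undefined. 0b->0: no, bb/b meet in 0. 0b->1: ok.
c: 0c undefined. 0c->0: no, cca/ccccb meet in 1. 0c->1: ok.
aa: 1a undefined. 1a->0: no, cac/baa meet in 1. 1a->1: no, cac/cc meet in 1 with "c" left. Open state 2: 1a->2.
ab: 1b undefined. 1b->0: no, cbc/b meet in 1. 1b->1: no, cbc/cc meet in 1 with "c" left. 1b->2: ok.
bc: 1c undefined. 1c->0: no, bb/bcaa meet in 2. 1c->1: no, bb/ccccb meet in 2. 1c->2: no, bb/cc meet in 2. Open state 3: 1c->3.
aab: 2b undefined. 2b->0: no, bb/babca meet in 2. 2b->1: no, cab/b meet in 1. 2b->2: ok.
aac: 2c undefined. 2c->0: no, cab/cabcaa meet in 2. 2c->1: no, cac/b meet in 1. 2c->2: no, cacbca/baa meet in 2 with "a" left. 2c->3: no, cac/cc meet in 3. Open state 4: 2c->4.
baa: 2a undefined. 2a->0: no, cab/aababa meet in 2. 2a->1: no, aabac/cc meet in 3. 2a->2: no, cab/baa meet in 2. 2a->3: ok.
bca: 3a undefined. 3a->0: ok.
ccb: 3b undefined. 3b->0: no, ccbcc/baa meet in 3. 3b->1: no, cab/aababa meet in 2. 3b->2: ok.
ccc: 3c undefined. 3c->0: no, cab/ccccb meet in 2. 3c->1: no, cab/ccccb meet in 2. 3c->2: ok.
aaca: 4a undefined. 4a->0: no, cab/aacaba meet in 2. 4a->1: no, cab/cabcaa meet in 2. 4a->2: no, cab/babca meet in 2. 4a->3: no, cca/cabcaa meet in 0. 4a->4: no, cac/babca meet in 4. Open state 5: 4a->5.
abcc: 4c undefined. 4c->0: no, abbccc/bcaa meet in 1. 4c->1: no, abbccc/baa meet in 3. 4c->2: ok.
cacb: 4b undefined. 4b->0: no, cacbb/bcaa meet in 1. 4b->1: ok.
aacab: 5b undefined. 5b->0: ok.
aacac: 5c undefined. 5c->0: ok.
cabcaa: 5a undefined. 5a->0: no, cacbca/cabcaa meet in 0. 5a->1: ok.
All examples now run through 6 states with every (state, symbol) defined. Accept strings end in {0,2,4}, Reject strings end in {1,3,5}; accept={0,2,4}.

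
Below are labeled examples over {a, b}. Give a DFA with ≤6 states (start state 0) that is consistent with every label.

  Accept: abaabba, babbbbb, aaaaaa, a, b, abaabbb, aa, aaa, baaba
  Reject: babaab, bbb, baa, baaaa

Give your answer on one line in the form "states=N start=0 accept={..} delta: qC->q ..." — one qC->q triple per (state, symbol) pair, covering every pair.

Grow the machine one transition at a time. Run the examples from 0; the earliest place one falls off (shortest prefix, ties alphabetical) gets sent to the lowest-numbered state that keeps every Accept/Reject pair distinguishable — a pair clashes when both reach the same state with identical unread suffix — and to a fresh state only if none does.
a: 0a undefined. 0a->0: ok.
b: 0b undefined. 0b->0: no, abaabba/babaab meet in 0. Open state 1: 0b->1.
ba: 1a undefined. 1a->0: no, aaaaaa/baa meet in 0. 1a->1: no, b/baa meet in 1. Open state 2: 1a->2.
bb: 1b undefined. 1b->0: no, b/bbb meet in 1. 1b->1: no, b/bbb meet in 1. 1b->2: ok.
baa: 2a undefined. 2a->0: no, abaabba/baa meet in 0. 2a->1: no, b/baa meet in 1. 2a->2: ok.
bab: 2b undefined. 2b->0: no, abaabba/baa meet in 2. 2b->1: no, abaabba/baa meet in 2. 2b->2: no, abaabba/babaab meet in 2. Open state 3: 2b->3.
baba: 3a undefined. 3a->0: no, b/babaab meet in 1. 3a->1: ok.
babb: 3b undefined. 3b->0: no, babbbbb/babaab meet in 3. 3b->1: no, abaabba/baa meet in 2. 3b->2: no, abaabba/baa meet in 2. 3b->3: no, babbbbb/babaab meet in 3. Open state 4: 3b->4.
babbb: 4b undefined. 4b->0: no, babbbbb/baa meet in 2. 4b->1: no, babbbbb/babaab meet in 3. 4b->2: no, abaabbb/baa meet in 2. 4b->3: no, babbbbb/babaab meet in 3. 4b->4: ok.
abaabba: 4a undefined. 4a->0: ok.
All examples now run through 5 states with every (state, symbol) defined. Accept strings end in {0,1,4}, Reject strings end in {2,3}; accept={0,1,4}.

states=5 start=0 accept={0,1,4} delta: 0a->0 0b->1 1a->2 1b->2 2a->2 2b->3 3a->1 3b->4 4a->0 4b->4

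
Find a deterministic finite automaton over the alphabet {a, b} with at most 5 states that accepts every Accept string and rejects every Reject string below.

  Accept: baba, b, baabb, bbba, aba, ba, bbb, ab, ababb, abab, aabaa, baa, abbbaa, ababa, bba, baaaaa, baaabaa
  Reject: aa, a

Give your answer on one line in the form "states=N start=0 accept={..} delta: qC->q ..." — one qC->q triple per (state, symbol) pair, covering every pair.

Grow the machine one transition at a time. Run the examples from 0; the earliest place one falls off (shortest prefix, ties alphabetical) gets sent to the lowest-numbered state that keeps every Accept/Reject pair distinguishable — a pair clashes when both reach the same state with identical unread suffix — and to a fresh state only if none does.
a: 0a undefined. 0a->0: ok.
b: 0b undefined. 0b->0: no, baba/aa meet in 0. Open state 1: 0b->1.
ba: 1a undefined. 1a->0: no, baba/aa meet in 0. 1a->1: ok.
bb: 1b undefined. 1b->0: no, baba/aa meet in 0. 1b->1: ok.
All examples now run through 2 states with every (state, symbol) defined. Accept strings end in {1}, Reject strings end in {0}; accept={1}.

states=2 start=0 accept={1} delta: 0a->0 0b->1 1a->1 1b->1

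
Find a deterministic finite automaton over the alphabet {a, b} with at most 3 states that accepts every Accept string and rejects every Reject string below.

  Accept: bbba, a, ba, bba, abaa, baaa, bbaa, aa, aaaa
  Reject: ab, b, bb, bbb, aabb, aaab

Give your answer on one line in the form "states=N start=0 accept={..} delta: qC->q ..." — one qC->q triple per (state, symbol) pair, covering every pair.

Grow the machine one transition at a time. Run the examples from 0; the earliest place one falls off (shortest prefix, ties alphabetical) gets sent to the lowest-numbered state that keeps every Accept/Reject pair distinguishable — a pair clashes when both reach the same state with identical unread suffix — and to a fresh state only if none does.
a: 0a undefined. 0a->0: ok.
b: 0b undefined. 0b->0: no, bbba/ab meet in 0. Open state 1: 0b->1.
ba: 1a undefined. 1a->0: ok.
bb: 1b undefined. 1b->0: no, bbba/bb meet in 0. 1b->1: ok.
All examples now run through 2 states with every (state, symbol) defined. Accept strings end in {0}, Reject strings end in {1}; accept={0}.

states=2 start=0 accept={0} delta: 0a->0 0b->1 1a->0 1b->1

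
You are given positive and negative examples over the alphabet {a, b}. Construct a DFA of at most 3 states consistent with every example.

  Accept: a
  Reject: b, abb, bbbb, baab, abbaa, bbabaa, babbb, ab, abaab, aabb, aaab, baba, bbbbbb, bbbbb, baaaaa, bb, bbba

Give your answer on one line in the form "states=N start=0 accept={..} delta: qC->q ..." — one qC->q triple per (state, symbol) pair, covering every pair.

states=2 start=0 accept={0} delta: 0a->0 0b->1 1a->1 1b->1

Grow the machine one transition at a time. Run the examples from 0; the earliest place one falls off (shortest prefix, ties alphabetical) gets sent to the lowest-numbered state that keeps every Accept/Reject pair distinguishable — a pair clashes when both reach the same state with identical unread suffix — and to a fresh state only if none does.
a: 0a undefined. 0a->0: ok.
b: 0b undefined. 0b->0: no, a/b meet in 0. Open state 1: 0b->1.
ba: 1a undefined. 1a->0: no, a/baba meet in 0. 1a->1: ok.
bb: 1b undefined. 1b->0: no, a/abb meet in 0. 1b->1: ok.
All examples now run through 2 states with every (state, symbol) defined. Accept strings end in {0}, Reject strings end in {1}; accept={0}.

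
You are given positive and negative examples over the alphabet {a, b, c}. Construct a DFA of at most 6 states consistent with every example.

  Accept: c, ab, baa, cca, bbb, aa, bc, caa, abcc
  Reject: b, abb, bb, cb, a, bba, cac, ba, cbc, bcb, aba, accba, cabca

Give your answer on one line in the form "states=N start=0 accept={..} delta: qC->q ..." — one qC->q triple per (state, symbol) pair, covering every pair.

states=6 start=0 accept={0,3,5} delta: 0a->1 0b->2 0c->3 1a->0 1b->0 1c->0 2a->1 2b->4 2c->0 3a->5 3b->4 3c->3 4a->1 4b->0 4c->1 5a->0 5b->1 5c->1

State merging on the prefix tree: take the shortest (then alphabetical) example prefix whose next move is undefined and point that move at state 0, else 1, else 2, ...; a target is out if some Accept/Reject pair would then sit in one state with the same input left (inseparable). If every existing state is out, open a new one.
a: 0a undefined. 0a->0: no, ab/b meet in 0 with "b" left. Open state 1: 0a->1.
b: 0b undefined. 0b->0: no, bbb/b meet in 0. 0b->1: no, ab/bb meet in 1 with "b" left. Open state 2: 0b->2.
c: 0c undefined. 0c->0: no, cca/a meet in 1. 0c->1: no, c/a meet in 1. 0c->2: no, c/b meet in 2. Open state 3: 0c->3.
aa: 1a undefined. 1a->0: ok.
ab: 1b undefined. 1b->0: ok.
ac: 1c undefined. 1c->0: ok.
ba: 2a undefined. 2a->0: no, ab/ba meet in 0. 2a->1: ok.
bb: 2b undefined. 2b->0: no, ab/bb meet in 0. 2b->1: no, ab/bba meet in 0. 2b->2: no, bbb/b meet in 2. 2b->3: no, c/bb meet in 3. Open state 4: 2b->4.
bc: 2c undefined. 2c->0: ok.
ca: 3a undefined. 3a->0: no, c/cac meet in 3. 3a->1: no, ab/cac meet in 0. 3a->2: no, ab/cac meet in 0. 3a->3: no, abcc/cac meet in 3 with "c" left. 3a->4: no, caa/bba meet in 4 with "a" left. Open state 5: 3a->5.
cb: 3b undefined. 3b->0: no, c/cbc meet in 3. 3b->1: no, ab/cbc meet in 0. 3b->2: no, ab/cbc meet in 0. 3b->3: no, c/cb meet in 3. 3b->4: ok.
cc: 3c undefined. 3c->0: no, cca/a meet in 1. 3c->1: no, abcc/a meet in 1. 3c->2: no, cca/a meet in 1. 3c->3: ok.
bba: 4a undefined. 4a->0: no, ab/bba meet in 0. 4a->1: ok.
bbb: 4b undefined. 4b->0: ok.
caa: 5a undefined. 5a->0: ok.
cab: 5b undefined. 5b->0: no, cca/cabca meet in 5. 5b->1: ok.
cac: 5c undefined. 5c->0: no, ab/cac meet in 0. 5c->1: ok.
cbc: 4c undefined. 4c->0: no, ab/cbc meet in 0. 4c->1: ok.
All examples now run through 6 states with every (state, symbol) defined. Accept strings end in {0,3,5}, Reject strings end in {1,2,4}; accept={0,3,5}.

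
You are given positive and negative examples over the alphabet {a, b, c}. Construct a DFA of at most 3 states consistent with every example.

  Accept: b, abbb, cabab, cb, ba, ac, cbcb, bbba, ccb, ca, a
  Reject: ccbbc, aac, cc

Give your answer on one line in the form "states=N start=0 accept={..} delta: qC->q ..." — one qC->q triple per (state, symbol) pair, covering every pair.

states=3 start=0 accept={0,1} delta: 0a->1 0b->0 0c->2 1a->0 1b->0 1c->0 2a->0 2b->0 2c->2

Grow the machine one transition at a time. Run the examples from 0; the earliest place one falls off (shortest prefix, ties alphabetical) gets sent to the lowest-numbered state that keeps every Accept/Reject pair distinguishable — a pair clashes when both reach the same state with identical unread suffix — and to a fresh state only if none does.
a: 0a undefined. 0a->0: no, ac/aac meet in 0 with "c" left. Open state 1: 0a->1.
b: 0b undefined. 0b->0: ok.
c: 0c undefined. 0c->0: no, b/ccbbc meet in 0. 0c->1: no, ac/cc meet in 1 with "c" left. Open state 2: 0c->2.
aa: 1a undefined. 1a->0: ok.
ab: 1b undefined. 1b->0: ok.
ac: 1c undefined. 1c->0: ok.
ca: 2a undefined. 2a->0: ok.
cb: 2b undefined. 2b->0: ok.
cc: 2c undefined. 2c->0: no, b/cc meet in 0. 2c->1: no, ba/cc meet in 1. 2c->2: ok.
All examples now run through 3 states with every (state, symbol) defined. Accept strings end in {0,1}, Reject strings end in {2}; accept={0,1}.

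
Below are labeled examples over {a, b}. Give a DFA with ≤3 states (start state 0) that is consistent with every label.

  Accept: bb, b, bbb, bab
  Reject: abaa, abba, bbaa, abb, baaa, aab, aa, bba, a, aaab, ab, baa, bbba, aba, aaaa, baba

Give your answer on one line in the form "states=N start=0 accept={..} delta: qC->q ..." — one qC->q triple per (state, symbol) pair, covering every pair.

states=3 start=0 accept={2} delta: 0a->1 0b->2 1a->1 1b->1 2a->0 2b->2

State merging on the prefix tree: take the shortest (then alphabetical) example prefix whose next move is undefined and point that move at state 0, else 1, else 2, ...; a target is out if some Accept/Reject pair would then sit in one state with the same input left (inseparable). If every existing state is out, open a new one.
a: 0a undefined. 0a->0: no, bb/abb meet in 0 with "bb" left. Open state 1: 0a->1.
b: 0b undefined. 0b->0: no, bab/ab meet in 1 with "b" left. 0b->1: no, bb/ab meet in 1 with "b" left. Open state 2: 0b->2.
aa: 1a undefined. 1a->0: no, b/aab meet in 2. 1a->1: ok.
ab: 1b undefined. 1b->0: no, b/abb meet in 2. 1b->1: ok.
ba: 2a undefined. 2a->0: ok.
bb: 2b undefined. 2b->0: no, bb/bbba meet in 0. 2b->1: no, bb/abaa meet in 1. 2b->2: ok.
All examples now run through 3 states with every (state, symbol) defined. Accept strings end in {2}, Reject strings end in {0,1}; accept={2}.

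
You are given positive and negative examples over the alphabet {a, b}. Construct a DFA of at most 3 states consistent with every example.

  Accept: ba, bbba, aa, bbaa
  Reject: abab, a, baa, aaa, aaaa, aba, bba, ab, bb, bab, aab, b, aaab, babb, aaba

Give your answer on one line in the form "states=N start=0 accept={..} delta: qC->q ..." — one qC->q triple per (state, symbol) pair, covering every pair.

Fold the examples into a partial DFA from state 0: repeatedly fix the first undefined (state, symbol) met by the shortest-then-alphabetical prefix, trying targets in increasing order and rejecting any under which an Accept and a Reject string meet in one state with the same remainder; add a state when all current targets are rejected. Accepting states are where Accept strings end.
a: 0a undefined. 0a->0: no, ba/aba meet in 0 with "ba" left. Open state 1: 0a->1.
b: 0b undefined. 0b->0: no, ba/a meet in 1. 0b->1: ok.
aa: 1a undefined. 1a->0: no, ba/aaaa meet in 0. 1a->1: no, ba/a meet in 1. Open state 2: 1a->2.
ab: 1b undefined. 1b->0: ok.
aaa: 2a undefined. 2a->0: ok.
aab: 2b undefined. 2b->0: ok.
All examples now run through 3 states with every (state, symbol) defined. Accept strings end in {2}, Reject strings end in {0,1}; accept={2}.

states=3 start=0 accept={2} delta: 0a->1 0b->1 1a->2 1b->0 2a->0 2b->0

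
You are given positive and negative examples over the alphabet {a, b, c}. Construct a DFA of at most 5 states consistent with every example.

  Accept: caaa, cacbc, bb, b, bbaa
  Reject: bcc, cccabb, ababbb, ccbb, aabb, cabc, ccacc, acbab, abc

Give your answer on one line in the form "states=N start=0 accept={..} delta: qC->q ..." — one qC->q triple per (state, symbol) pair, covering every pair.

Grow the machine one transition at a time. Run the examples from 0; the earliest place one falls off (shortest prefix, ties alphabetical) gets sent to the lowest-numbered state that keeps every Accept/Reject pair distinguishable — a pair clashes when both reach the same state with identical unread suffix — and to a fresh state only if none does.
a: 0a undefined. 0a->0: no, bb/aabb meet in 0 with "bb" left. Open state 1: 0a->1.
b: 0b undefined. 0b->0: ok.
c: 0c undefined. 0c->0: no, bb/bcc meet in 0. 0c->1: ok.
aa: 1a undefined. 1a->0: no, caaa/aabb meet in 0. 1a->1: ok.
ab: 1b undefined. 1b->0: no, caaa/cabc meet in 1. 1b->1: no, caaa/ababbb meet in 1. Open state 2: 1b->2.
ac: 1c undefined. 1c->0: no, caaa/ccacc meet in 1. 1c->1: no, caaa/bcc meet in 1. 1c->2: ok.
aba: 2a undefined. 2a->0: no, bb/ababbb meet in 0. 2a->1: ok.
abc: 2c undefined. 2c->0: no, bb/cabc meet in 0. 2c->1: no, caaa/cabc meet in 1. 2c->2: ok.
acb: 2b undefined. 2b->0: no, bb/cccabb meet in 0. 2b->1: no, caaa/cccabb meet in 1. 2b->2: no, cacbc/bcc meet in 2. Open state 3: 2b->3.
acba: 3a undefined. 3a->0: no, bb/acbab meet in 0. 3a->1: ok.
ccbb: 3b undefined. 3b->0: no, bb/ababbb meet in 0. 3b->1: no, caaa/ababbb meet in 1. 3b->2: ok.
cacbc: 3c undefined. 3c->0: ok.
All examples now run through 4 states with every (state, symbol) defined. Accept strings end in {0,1}, Reject strings end in {2,3}; accept={0,1}.

states=4 start=0 accept={0,1} delta: 0a->1 0b->0 0c->1 1a->1 1b->2 1c->2 2a->1 2b->3 2c->2 3a->1 3b->2 3c->0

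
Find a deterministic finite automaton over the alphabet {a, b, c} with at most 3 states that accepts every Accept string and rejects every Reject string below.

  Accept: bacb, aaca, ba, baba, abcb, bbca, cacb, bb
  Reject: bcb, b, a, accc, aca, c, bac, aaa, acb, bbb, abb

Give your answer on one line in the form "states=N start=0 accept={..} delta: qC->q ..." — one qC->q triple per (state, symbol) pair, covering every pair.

Grow the machine one transition at a time. Run the examples from 0; the earliest place one falls off (shortest prefix, ties alphabetical) gets sent to the lowest-numbered state that keeps every Accept/Reject pair distinguishable — a pair clashes when both reach the same state with identical unread suffix — and to a fresh state only if none does.
a: 0a undefined. 0a->0: no, aaca/aca meet in 0 with "ca" left. Open state 1: 0a->1.
b: 0b undefined. 0b->0: no, bacb/acb meet in 1 with "cb" left. 0b->1: ok.
c: 0c undefined. 0c->0: no, cacb/bcb meet in 1 with "cb" left. 0c->1: ok.
aa: 1a undefined. 1a->0: ok.
ab: 1b undefined. 1b->0: ok.
ac: 1c undefined. 1c->0: no, bacb/accc meet in 0. 1c->1: no, bacb/bcb meet in 0. Open state 2: 1c->2.
aca: 2a undefined. 2a->0: no, bacb/aca meet in 0. 2a->1: ok.
acb: 2b undefined. 2b->0: no, bacb/bcb meet in 0. 2b->1: ok.
acc: 2c undefined. 2c->0: ok.
All examples now run through 3 states with every (state, symbol) defined. Accept strings end in {0}, Reject strings end in {1}; accept={0}.

states=3 start=0 accept={0} delta: 0a->1 0b->1 0c->1 1a->0 1b->0 1c->2 2a->1 2b->1 2c->0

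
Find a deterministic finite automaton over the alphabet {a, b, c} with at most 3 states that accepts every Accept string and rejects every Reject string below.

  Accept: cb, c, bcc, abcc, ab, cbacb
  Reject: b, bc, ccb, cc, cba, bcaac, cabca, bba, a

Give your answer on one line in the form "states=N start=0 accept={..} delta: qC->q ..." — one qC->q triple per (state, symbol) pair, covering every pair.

State merging on the prefix tree: take the shortest (then alphabetical) example prefix whose next move is undefined and point that move at state 0, else 1, else 2, ...; a target is out if some Accept/Reject pair would then sit in one state with the same input left (inseparable). If every existing state is out, open a new one.
a: 0a undefined. 0a->0: no, ab/b meet in 0 with "b" left. Open state 1: 0a->1.
b: 0b undefined. 0b->0: no, c/bc meet in 0 with "c" left. 0b->1: ok.
c: 0c undefined. 0c->0: no, cb/b meet in 1. 0c->1: no, c/b meet in 1. Open state 2: 0c->2.
ab: 1b undefined. 1b->0: no, abcc/cc meet in 2 with "c" left. 1b->1: no, ab/b meet in 1. 1b->2: ok.
bc: 1c undefined. 1c->0: ok.
ca: 2a undefined. 2a->0: ok.
cb: 2b undefined. 2b->0: no, cb/bc meet in 0. 2b->1: no, cb/b meet in 1. 2b->2: ok.
cc: 2c undefined. 2c->0: ok.
bcaa: 1a undefined. 1a->0: no, cb/bcaac meet in 2. 1a->1: ok.
All examples now run through 3 states with every (state, symbol) defined. Accept strings end in {2}, Reject strings end in {0,1}; accept={2}.

states=3 start=0 accept={2} delta: 0a->1 0b->1 0c->2 1a->1 1b->2 1c->0 2a->0 2b->2 2c->0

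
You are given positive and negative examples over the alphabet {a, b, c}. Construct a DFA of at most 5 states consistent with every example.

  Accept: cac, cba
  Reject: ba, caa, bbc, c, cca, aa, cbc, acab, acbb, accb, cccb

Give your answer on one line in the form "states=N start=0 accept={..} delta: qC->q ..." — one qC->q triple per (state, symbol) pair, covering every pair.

states=4 start=0 accept={3} delta: 0a->0 0b->0 0c->1 1a->1 1b->2 1c->3 2a->3 2b->0 2c->0 3a->0 3b->0 3c->0

Fold the examples into a partial DFA from state 0: repeatedly fix the first undefined (state, symbol) met by the shortest-then-alphabetical prefix, trying targets in increasing order and rejecting any under which an Accept and a Reject string meet in one state with the same remainder; add a state when all current targets are rejected. Accepting states are where Accept strings end.
a: 0a undefined. 0a->0: ok.
b: 0b undefined. 0b->0: ok.
c: 0c undefined. 0c->0: no, cac/ba meet in 0. Open state 1: 0c->1.
ca: 1a undefined. 1a->0: no, cac/bbc meet in 1. 1a->1: ok.
cb: 1b undefined. 1b->0: no, cba/ba meet in 0. 1b->1: no, cac/cbc meet in 1 with "c" left. Open state 2: 1b->2.
cc: 1c undefined. 1c->0: no, cac/ba meet in 0. 1c->1: no, cac/caa meet in 1. 1c->2: no, cac/acab meet in 2. Open state 3: 1c->3.
cba: 2a undefined. 2a->0: no, cba/ba meet in 0. 2a->1: no, cba/caa meet in 1. 2a->2: no, cba/acab meet in 2. 2a->3: ok.
cbc: 2c undefined. 2c->0: ok.
cca: 3a undefined. 3a->0: ok.
ccc: 3c undefined. 3c->0: ok.
acbb: 2b undefined. 2b->0: ok.
accb: 3b undefined. 3b->0: ok.
All examples now run through 4 states with every (state, symbol) defined. Accept strings end in {3}, Reject strings end in {0,1,2}; accept={3}.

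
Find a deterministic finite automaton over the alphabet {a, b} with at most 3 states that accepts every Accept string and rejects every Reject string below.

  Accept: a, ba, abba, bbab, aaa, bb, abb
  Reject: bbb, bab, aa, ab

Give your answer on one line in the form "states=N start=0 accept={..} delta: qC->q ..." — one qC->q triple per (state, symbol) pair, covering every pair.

states=3 start=0 accept={1,2} delta: 0a->1 0b->2 1a->0 1b->0 2a->1 2b->1

Grow the machine one transition at a time. Run the examples from 0; the earliest place one falls off (shortest prefix, ties alphabetical) gets sent to the lowest-numbered state that keeps every Accept/Reject pair distinguishable — a pair clashes when both reach the same state with identical unread suffix — and to a fresh state only if none does.
a: 0a undefined. 0a->0: no, a/aa meet in 0. Open state 1: 0a->1.
b: 0b undefined. 0b->0: no, bbab/bab meet in 1 with "b" left. 0b->1: no, ba/aa meet in 1 with "a" left. Open state 2: 0b->2.
aa: 1a undefined. 1a->0: ok.
ab: 1b undefined. 1b->0: ok.
ba: 2a undefined. 2a->0: no, ba/aa meet in 0. 2a->1: ok.
bb: 2b undefined. 2b->0: no, bbab/bab meet in 0. 2b->1: ok.
All examples now run through 3 states with every (state, symbol) defined. Accept strings end in {1,2}, Reject strings end in {0}; accept={1,2}.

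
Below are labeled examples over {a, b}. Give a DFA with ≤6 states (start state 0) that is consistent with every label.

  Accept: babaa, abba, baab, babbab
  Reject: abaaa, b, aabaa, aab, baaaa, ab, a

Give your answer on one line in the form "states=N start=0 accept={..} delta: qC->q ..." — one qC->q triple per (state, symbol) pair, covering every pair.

states=3 start=0 accept={2} delta: 0a->0 0b->1 1a->1 1b->2 2a->2 2b->1

State merging on the prefix tree: take the shortest (then alphabetical) example prefix whose next move is undefined and point that move at state 0, else 1, else 2, ...; a target is out if some Accept/Reject pair would then sit in one state with the same input left (inseparable). If every existing state is out, open a new one.
a: 0a undefined. 0a->0: ok.
b: 0b undefined. 0b->0: no, babaa/abaaa meet in 0. Open state 1: 0b->1.
ba: 1a undefined. 1a->0: no, babaa/abaaa meet in 0. 1a->1: ok.
abb: 1b undefined. 1b->0: no, babaa/a meet in 0. 1b->1: no, babaa/abaaa meet in 1. Open state 2: 1b->2.
abba: 2a undefined. 2a->0: no, babaa/a meet in 0. 2a->1: no, babaa/abaaa meet in 1. 2a->2: ok.
babb: 2b undefined. 2b->0: no, babbab/abaaa meet in 1. 2b->1: ok.
All examples now run through 3 states with every (state, symbol) defined. Accept strings end in {2}, Reject strings end in {0,1}; accept={2}.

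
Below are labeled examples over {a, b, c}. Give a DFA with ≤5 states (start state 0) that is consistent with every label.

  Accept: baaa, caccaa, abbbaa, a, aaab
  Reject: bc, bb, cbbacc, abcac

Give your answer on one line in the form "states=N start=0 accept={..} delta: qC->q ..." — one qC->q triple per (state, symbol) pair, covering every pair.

Grow the machine one transition at a time. Run the examples from 0; the earliest place one falls off (shortest prefix, ties alphabetical) gets sent to the lowest-numbered state that keeps every Accept/Reject pair distinguishable — a pair clashes when both reach the same state with identical unread suffix — and to a fresh state only if none does.
a: 0a undefined. 0a->0: ok.
b: 0b undefined. 0b->0: no, baaa/bb meet in 0. Open state 1: 0b->1.
c: 0c undefined. 0c->0: ok.
ba: 1a undefined. 1a->0: ok.
bb: 1b undefined. 1b->0: no, baaa/bb meet in 0. 1b->1: no, baaa/cbbacc meet in 0. Open state 2: 1b->2.
bc: 1c undefined. 1c->0: no, baaa/bc meet in 0. 1c->1: no, baaa/abcac meet in 0. 1c->2: ok.
abbb: 2b undefined. 2b->0: ok.
abca: 2a undefined. 2a->0: no, baaa/cbbacc meet in 0. 2a->1: ok.
cbbacc: 2c undefined. 2c->0: no, baaa/cbbacc meet in 0. 2c->1: no, aaab/cbbacc meet in 1. 2c->2: ok.
All examples now run through 3 states with every (state, symbol) defined. Accept strings end in {0,1}, Reject strings end in {2}; accept={0,1}.

states=3 start=0 accept={0,1} delta: 0a->0 0b->1 0c->0 1a->0 1b->2 1c->2 2a->1 2b->0 2c->2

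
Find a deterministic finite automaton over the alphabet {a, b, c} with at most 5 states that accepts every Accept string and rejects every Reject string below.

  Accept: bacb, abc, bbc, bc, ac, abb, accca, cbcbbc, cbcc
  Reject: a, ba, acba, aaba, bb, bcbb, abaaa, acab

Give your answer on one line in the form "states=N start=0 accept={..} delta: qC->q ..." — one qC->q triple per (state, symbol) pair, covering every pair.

Grow the machine one transition at a time. Run the examples from 0; the earliest place one falls off (shortest prefix, ties alphabetical) gets sent to the lowest-numbered state that keeps every Accept/Reject pair distinguishable — a pair clashes when both reach the same state with identical unread suffix — and to a fresh state only if none does.
a: 0a undefined. 0a->0: no, abb/bb meet in 0 with "bb" left. Open state 1: 0a->1.
b: 0b undefined. 0b->0: ok.
c: 0c undefined. 0c->0: no, bbc/bb meet in 0. 0c->1: no, bbc/a meet in 1. Open state 2: 0c->2.
aa: 1a undefined. 1a->0: ok.
ab: 1b undefined. 1b->0: no, abb/bb meet in 0. 1b->1: no, abb/a meet in 1. 1b->2: ok.
ac: 1c undefined. 1c->0: no, bacb/bb meet in 0. 1c->1: no, ac/a meet in 1. 1c->2: ok.
cb: 2b undefined. 2b->0: no, bacb/bb meet in 0. 2b->1: no, bacb/a meet in 1. 2b->2: no, bacb/bcbb meet in 2. Open state 3: 2b->3.
aba: 2a undefined. 2a->0: ok.
abc: 2c undefined. 2c->0: no, abc/bb meet in 0. 2c->1: no, abc/a meet in 1. 2c->2: no, accca/bb meet in 0. 2c->3: ok.
cbc: 3c undefined. 3c->0: no, accca/a meet in 1. 3c->1: no, accca/bb meet in 0. 3c->2: no, accca/bb meet in 0. 3c->3: no, accca/acba meet in 3 with "a" left. Open state 4: 3c->4.
acba: 3a undefined. 3a->0: ok.
bcbb: 3b undefined. 3b->0: ok.
cbcb: 4b undefined. 4b->0: ok.
cbcc: 4c undefined. 4c->0: no, cbcc/acba meet in 0. 4c->1: no, cbcc/a meet in 1. 4c->2: ok.
accca: 4a undefined. 4a->0: no, accca/acba meet in 0. 4a->1: no, accca/a meet in 1. 4a->2: ok.
All examples now run through 5 states with every (state, symbol) defined. Accept strings end in {2,3}, Reject strings end in {0,1}; accept={2,3}.

states=5 start=0 accept={2,3} delta: 0a->1 0b->0 0c->2 1a->0 1b->2 1c->2 2a->0 2b->3 2c->3 3a->0 3b->0 3c->4 4a->2 4b->0 4c->2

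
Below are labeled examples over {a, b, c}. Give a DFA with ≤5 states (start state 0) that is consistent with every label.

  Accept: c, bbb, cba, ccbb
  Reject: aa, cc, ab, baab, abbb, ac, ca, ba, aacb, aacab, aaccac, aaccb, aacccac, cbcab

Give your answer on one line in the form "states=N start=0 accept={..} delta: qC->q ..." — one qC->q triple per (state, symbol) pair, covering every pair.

states=4 start=0 accept={0,2} delta: 0a->1 0b->0 0c->2 1a->1 1b->1 1c->1 2a->1 2b->3 2c->3 3a->0 3b->0 3c->0

Fold the examples into a partial DFA from state 0: repeatedly fix the first undefined (state, symbol) met by the shortest-then-alphabetical prefix, trying targets in increasing order and rejecting any under which an Accept and a Reject string meet in one state with the same remainder; add a state when all current targets are rejected. Accepting states are where Accept strings end.
a: 0a undefined. 0a->0: no, c/ac meet in 0 with "c" left. Open state 1: 0a->1.
b: 0b undefined. 0b->0: ok.
c: 0c undefined. 0c->0: no, c/cc meet in 0. 0c->1: no, c/ba meet in 1. Open state 2: 0c->2.
aa: 1a undefined. 1a->0: no, bbb/aa meet in 0. 1a->1: ok.
ab: 1b undefined. 1b->0: no, bbb/ab meet in 0. 1b->1: ok.
ac: 1c undefined. 1c->0: no, bbb/ac meet in 0. 1c->1: ok.
ca: 2a undefined. 2a->0: no, bbb/ca meet in 0. 2a->1: ok.
cb: 2b undefined. 2b->0: no, cba/aa meet in 1. 2b->1: no, cba/aa meet in 1. 2b->2: no, cba/aa meet in 1. Open state 3: 2b->3.
cc: 2c undefined. 2c->0: no, bbb/cc meet in 0. 2c->1: no, ccbb/aa meet in 1. 2c->2: no, c/cc meet in 2. 2c->3: ok.
cba: 3a undefined. 3a->0: ok.
cbc: 3c undefined. 3c->0: ok.
ccb: 3b undefined. 3b->0: ok.
All examples now run through 4 states with every (state, symbol) defined. Accept strings end in {0,2}, Reject strings end in {1,3}; accept={0,2}.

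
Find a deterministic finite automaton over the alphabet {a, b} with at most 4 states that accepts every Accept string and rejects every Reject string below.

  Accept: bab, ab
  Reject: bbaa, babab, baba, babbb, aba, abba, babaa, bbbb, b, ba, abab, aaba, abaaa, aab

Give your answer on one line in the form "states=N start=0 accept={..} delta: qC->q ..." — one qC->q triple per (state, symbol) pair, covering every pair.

states=3 start=0 accept={2} delta: 0a->1 0b->0 1a->0 1b->2 2a->0 2b->0

Fold the examples into a partial DFA from state 0: repeatedly fix the first undefined (state, symbol) met by the shortest-then-alphabetical prefix, trying targets in increasing order and rejecting any under which an Accept and a Reject string meet in one state with the same remainder; add a state when all current targets are rejected. Accepting states are where Accept strings end.
a: 0a undefined. 0a->0: no, bab/abab meet in 0 with "bab" left. Open state 1: 0a->1.
b: 0b undefined. 0b->0: ok.
aa: 1a undefined. 1a->0: ok.
ab: 1b undefined. 1b->0: no, bab/bbaa meet in 0. 1b->1: no, bab/babbb meet in 1. Open state 2: 1b->2.
aba: 2a undefined. 2a->0: ok.
abb: 2b undefined. 2b->0: ok.
All examples now run through 3 states with every (state, symbol) defined. Accept strings end in {2}, Reject strings end in {0,1}; accept={2}.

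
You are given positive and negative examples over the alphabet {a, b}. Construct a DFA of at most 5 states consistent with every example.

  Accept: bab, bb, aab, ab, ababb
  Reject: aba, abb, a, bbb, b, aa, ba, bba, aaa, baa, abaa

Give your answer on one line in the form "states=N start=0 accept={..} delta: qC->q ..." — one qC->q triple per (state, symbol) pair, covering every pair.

State merging on the prefix tree: take the shortest (then alphabetical) example prefix whose next move is undefined and point that move at state 0, else 1, else 2, ...; a target is out if some Accept/Reject pair would then sit in one state with the same input left (inseparable). If every existing state is out, open a new one.
a: 0a undefined. 0a->0: no, bb/abb meet in 0 with "bb" left. Open state 1: 0a->1.
b: 0b undefined. 0b->0: no, bb/bbb meet in 0. 0b->1: ok.
aa: 1a undefined. 1a->0: no, bab/a meet in 1. 1a->1: ok.
ab: 1b undefined. 1b->0: no, ababb/aba meet in 1. 1b->1: no, bab/aba meet in 1. Open state 2: 1b->2.
aba: 2a undefined. 2a->0: ok.
abb: 2b undefined. 2b->0: ok.
All examples now run through 3 states with every (state, symbol) defined. Accept strings end in {2}, Reject strings end in {0,1}; accept={2}.

states=3 start=0 accept={2} delta: 0a->1 0b->1 1a->1 1b->2 2a->0 2b->0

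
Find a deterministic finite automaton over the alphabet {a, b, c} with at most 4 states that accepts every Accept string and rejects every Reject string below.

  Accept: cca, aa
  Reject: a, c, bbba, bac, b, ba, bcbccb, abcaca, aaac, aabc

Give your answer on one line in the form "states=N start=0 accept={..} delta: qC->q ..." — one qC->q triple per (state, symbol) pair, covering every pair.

states=3 start=0 accept={2} delta: 0a->1 0b->0 0c->1 1a->2 1b->0 1c->1 2a->0 2b->0 2c->0

Grow the machine one transition at a time. Run the examples from 0; the earliest place one falls off (shortest prefix, ties alphabetical) gets sent to the lowest-numbered state that keeps every Accept/Reject pair distinguishable — a pair clashes when both reach the same state with identical unread suffix — and to a fresh state only if none does.
a: 0a undefined. 0a->0: no, aa/a meet in 0. Open state 1: 0a->1.
b: 0b undefined. 0b->0: ok.
c: 0c undefined. 0c->0: no, cca/a meet in 1. 0c->1: ok.
aa: 1a undefined. 1a->0: no, aa/b meet in 0. 1a->1: no, aa/a meet in 1. Open state 2: 1a->2.
ab: 1b undefined. 1b->0: ok.
cc: 1c undefined. 1c->0: no, cca/a meet in 1. 1c->1: ok.
aaa: 2a undefined. 2a->0: ok.
aab: 2b undefined. 2b->0: ok.
abcac: 2c undefined. 2c->0: ok.
All examples now run through 3 states with every (state, symbol) defined. Accept strings end in {2}, Reject strings end in {0,1}; accept={2}.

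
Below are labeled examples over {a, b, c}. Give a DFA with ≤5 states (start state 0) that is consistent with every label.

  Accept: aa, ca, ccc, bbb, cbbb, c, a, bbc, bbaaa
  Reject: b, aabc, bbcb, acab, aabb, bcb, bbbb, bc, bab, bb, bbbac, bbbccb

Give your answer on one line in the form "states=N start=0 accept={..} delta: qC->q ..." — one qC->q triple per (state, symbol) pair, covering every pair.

Grow the machine one transition at a time. Run the examples from 0; the earliest place one falls off (shortest prefix, ties alphabetical) gets sent to the lowest-numbered state that keeps every Accept/Reject pair distinguishable — a pair clashes when both reach the same state with identical unread suffix — and to a fresh state only if none does.
a: 0a undefined. 0a->0: ok.
b: 0b undefined. 0b->0: no, aa/b meet in 0. Open state 1: 0b->1.
c: 0c undefined. 0c->0: ok.
ba: 1a undefined. 1a->0: ok.
bb: 1b undefined. 1b->0: no, aa/aabb meet in 0. 1b->1: no, aa/bbbac meet in 0. Open state 2: 1b->2.
bc: 1c undefined. 1c->0: no, aa/aabc meet in 0. 1c->1: ok.
bba: 2a undefined. 2a->0: ok.
bbb: 2b undefined. 2b->0: no, aa/bbbac meet in 0. 2b->1: no, aa/bbbac meet in 0. 2b->2: no, aa/bbbac meet in 0. Open state 3: 2b->3.
bbc: 2c undefined. 2c->0: ok.
bbba: 3a undefined. 3a->0: no, aa/bbbac meet in 0. 3a->1: ok.
bbbb: 3b undefined. 3b->0: no, aa/bbbb meet in 0. 3b->1: ok.
bbbc: 3c undefined. 3c->0: ok.
All examples now run through 4 states with every (state, symbol) defined. Accept strings end in {0,3}, Reject strings end in {1,2}; accept={0,3}.

states=4 start=0 accept={0,3} delta: 0a->0 0b->1 0c->0 1a->0 1b->2 1c->1 2a->0 2b->3 2c->0 3a->1 3b->1 3c->0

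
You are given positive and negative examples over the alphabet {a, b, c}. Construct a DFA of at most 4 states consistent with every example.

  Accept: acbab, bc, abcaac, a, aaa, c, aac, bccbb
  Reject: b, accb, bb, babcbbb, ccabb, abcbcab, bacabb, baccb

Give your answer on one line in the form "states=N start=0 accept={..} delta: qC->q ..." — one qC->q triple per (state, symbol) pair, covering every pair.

Grow the machine one transition at a time. Run the examples from 0; the earliest place one falls off (shortest prefix, ties alphabetical) gets sent to the lowest-numbered state that keeps every Accept/Reject pair distinguishable — a pair clashes when both reach the same state with identical unread suffix — and to a fresh state only if none does.
a: 0a undefined. 0a->0: ok.
b: 0b undefined. 0b->0: no, a/b meet in 0. Open state 1: 0b->1.
c: 0c undefined. 0c->0: ok.
ba: 1a undefined. 1a->0: no, acbab/b meet in 1. 1a->1: no, acbab/bb meet in 1 with "b" left. Open state 2: 1a->2.
bb: 1b undefined. 1b->0: no, a/bb meet in 0. 1b->1: ok.
bc: 1c undefined. 1c->0: no, bccbb/b meet in 1. 1c->1: no, acbab/abcbcab meet in 2 with "b" left. 1c->2: ok.
bab: 2b undefined. 2b->0: ok.
bac: 2c undefined. 2c->0: no, bccbb/b meet in 1. 2c->1: no, acbab/baccb meet in 0. 2c->2: no, acbab/baccb meet in 0. Open state 3: 2c->3.
abca: 2a undefined. 2a->0: ok.
baca: 3a undefined. 3a->0: ok.
bacc: 3c undefined. 3c->0: ok.
bccb: 3b undefined. 3b->0: no, bccbb/b meet in 1. 3b->1: no, bccbb/b meet in 1. 3b->2: ok.
All examples now run through 4 states with every (state, symbol) defined. Accept strings end in {0,2}, Reject strings end in {1}; accept={0,2}.

states=4 start=0 accept={0,2} delta: 0a->0 0b->1 0c->0 1a->2 1b->1 1c->2 2a->0 2b->0 2c->3 3a->0 3b->2 3c->0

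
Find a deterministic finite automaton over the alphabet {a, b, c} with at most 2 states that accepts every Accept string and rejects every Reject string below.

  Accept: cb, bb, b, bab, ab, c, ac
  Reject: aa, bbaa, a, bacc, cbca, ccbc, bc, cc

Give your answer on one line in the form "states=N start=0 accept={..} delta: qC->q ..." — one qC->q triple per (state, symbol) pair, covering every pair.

State merging on the prefix tree: take the shortest (then alphabetical) example prefix whose next move is undefined and point that move at state 0, else 1, else 2, ...; a target is out if some Accept/Reject pair would then sit in one state with the same input left (inseparable). If every existing state is out, open a new one.
a: 0a undefined. 0a->0: ok.
b: 0b undefined. 0b->0: no, bb/aa meet in 0. Open state 1: 0b->1.
c: 0c undefined. 0c->0: no, c/aa meet in 0. 0c->1: ok.
ba: 1a undefined. 1a->0: ok.
bb: 1b undefined. 1b->0: no, cb/aa meet in 0. 1b->1: ok.
bc: 1c undefined. 1c->0: ok.
All examples now run through 2 states with every (state, symbol) defined. Accept strings end in {1}, Reject strings end in {0}; accept={1}.

states=2 start=0 accept={1} delta: 0a->0 0b->1 0c->1 1a->0 1b->1 1c->0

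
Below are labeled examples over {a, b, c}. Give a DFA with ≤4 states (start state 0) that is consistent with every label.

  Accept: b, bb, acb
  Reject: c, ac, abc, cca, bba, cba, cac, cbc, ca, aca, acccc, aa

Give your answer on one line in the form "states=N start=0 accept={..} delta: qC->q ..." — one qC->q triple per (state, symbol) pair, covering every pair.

states=2 start=0 accept={1} delta: 0a->0 0b->1 0c->0 1a->0 1b->1 1c->0

State merging on the prefix tree: take the shortest (then alphabetical) example prefix whose next move is undefined and point that move at state 0, else 1, else 2, ...; a target is out if some Accept/Reject pair would then sit in one state with the same input left (inseparable). If every existing state is out, open a new one.
a: 0a undefined. 0a->0: ok.
b: 0b undefined. 0b->0: no, b/bba meet in 0. Open state 1: 0b->1.
c: 0c undefined. 0c->0: ok.
bb: 1b undefined. 1b->0: no, bb/c meet in 0. 1b->1: ok.
abc: 1c undefined. 1c->0: ok.
bba: 1a undefined. 1a->0: ok.
All examples now run through 2 states with every (state, symbol) defined. Accept strings end in {1}, Reject strings end in {0}; accept={1}.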